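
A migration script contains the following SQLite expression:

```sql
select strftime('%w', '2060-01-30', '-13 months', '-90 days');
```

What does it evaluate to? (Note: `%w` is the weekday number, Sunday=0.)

First apply '-13 months', '-90 days': 2060-01-30 → 2058-10-01.
2058-10-01 is a Tuesday; with Sunday=0 that is 2.

2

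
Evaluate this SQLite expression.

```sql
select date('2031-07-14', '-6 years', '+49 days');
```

Adding -6 years to 2031-07-14 gives 2025-07-14.
Applying '+49 days' to 2025-07-14: counting 49 days forward gives 2025-09-01.

2025-09-01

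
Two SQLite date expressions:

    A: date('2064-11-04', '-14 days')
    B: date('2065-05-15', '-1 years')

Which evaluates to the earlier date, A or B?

A = 2064-10-21.
B = 2064-05-15.
B is earlier.

B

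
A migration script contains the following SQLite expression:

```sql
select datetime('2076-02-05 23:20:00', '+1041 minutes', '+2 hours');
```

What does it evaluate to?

2076-02-06 18:41:00

1041 minutes = 17h 21m; +1041 minutes from 2076-02-05 23:20:00 is 2076-02-06 16:41:00 (crosses midnight).
+2 hours from 2076-02-06 16:41:00 is 2076-02-06 18:41:00.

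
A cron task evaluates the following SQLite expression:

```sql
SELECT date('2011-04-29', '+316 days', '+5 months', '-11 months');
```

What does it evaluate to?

2011-09-10

Applying '+316 days' to 2011-04-29: counting 316 days forward gives 2012-03-10.
Adding +5 months to 2012-03-10 gives 2012-08-10.
Adding -11 months to 2012-08-10 gives 2011-09-10.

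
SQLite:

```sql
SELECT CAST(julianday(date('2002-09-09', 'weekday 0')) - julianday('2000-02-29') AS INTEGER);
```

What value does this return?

929

`weekday 0` advances to the next Sunday; 2002-09-09 is a Monday, so it moves forward to 2002-09-15.
0 days remain in February 2000 after the 29th (29 − 29).
Full months from March 2000 through August 2002 contribute their day counts.
Then 15 days into September 2002.
Total: 0 + 31 + 30 + 31 + 30 + 31 + 31 + 30 + 31 + 30 + 31 + 31 + 28 + 31 + 30 + 31 + 30 + 31 + 31 + 30 + 31 + 30 + 31 + 31 + 28 + 31 + 30 + 31 + 30 + 31 + 31 + 15 = 929.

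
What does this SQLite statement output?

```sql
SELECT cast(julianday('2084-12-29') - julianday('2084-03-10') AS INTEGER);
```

21 days remain in March 2084 after the 10th (31 − 10).
Full months from April 2084 through November 2084 contribute their day counts.
Then 29 days into December 2084.
Total: 21 + 30 + 31 + 30 + 31 + 31 + 30 + 31 + 30 + 29 = 294.

294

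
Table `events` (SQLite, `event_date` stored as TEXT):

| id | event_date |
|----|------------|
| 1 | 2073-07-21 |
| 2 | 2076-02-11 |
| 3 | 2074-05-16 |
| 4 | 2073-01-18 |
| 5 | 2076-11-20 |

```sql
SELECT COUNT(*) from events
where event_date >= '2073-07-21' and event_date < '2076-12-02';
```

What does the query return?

Rows in [2073-07-21, 2076-12-02): 2073-07-21, 2076-02-11, 2074-05-16, 2076-11-20 → 4 rows.

4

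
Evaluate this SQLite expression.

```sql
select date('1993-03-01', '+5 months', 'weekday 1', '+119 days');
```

Adding +5 months to 1993-03-01 gives 1993-08-01.
`weekday 1` advances to the next Monday; 1993-08-01 is a Sunday, so it moves forward to 1993-08-02.
Applying '+119 days' to 1993-08-02: counting 119 days forward gives 1993-11-29.

1993-11-29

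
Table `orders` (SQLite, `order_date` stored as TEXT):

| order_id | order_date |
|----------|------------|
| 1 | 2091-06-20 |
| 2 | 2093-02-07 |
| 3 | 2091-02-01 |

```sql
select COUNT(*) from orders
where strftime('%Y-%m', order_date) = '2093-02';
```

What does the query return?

Rows with year-month 2093-02: 2093-02-07 → 1.

1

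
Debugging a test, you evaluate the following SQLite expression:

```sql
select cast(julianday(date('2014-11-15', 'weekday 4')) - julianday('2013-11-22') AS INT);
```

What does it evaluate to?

`weekday 4` advances to the next Thursday; 2014-11-15 is a Saturday, so it moves forward to 2014-11-20.
8 days remain in November 2013 after the 22nd (30 − 22).
Full months from December 2013 through October 2014 contribute their day counts.
Then 20 days into November 2014.
Total: 8 + 31 + 31 + 28 + 31 + 30 + 31 + 30 + 31 + 31 + 30 + 31 + 20 = 363.

363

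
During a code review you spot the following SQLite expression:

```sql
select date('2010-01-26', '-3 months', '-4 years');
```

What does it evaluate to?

Adding -3 months to 2010-01-26 gives 2009-10-26.
Adding -4 years to 2009-10-26 gives 2005-10-26.

2005-10-26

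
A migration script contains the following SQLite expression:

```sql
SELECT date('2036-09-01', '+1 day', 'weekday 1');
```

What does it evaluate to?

2036-09-08

Advancing 1 more day within September lands on 2036-09-02.
`weekday 1` advances to the next Monday; 2036-09-02 is a Tuesday, so it moves forward to 2036-09-08.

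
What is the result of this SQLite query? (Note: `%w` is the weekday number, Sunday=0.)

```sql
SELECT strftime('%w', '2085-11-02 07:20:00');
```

5

2085-11-02 is a Friday; with Sunday=0 that is 5.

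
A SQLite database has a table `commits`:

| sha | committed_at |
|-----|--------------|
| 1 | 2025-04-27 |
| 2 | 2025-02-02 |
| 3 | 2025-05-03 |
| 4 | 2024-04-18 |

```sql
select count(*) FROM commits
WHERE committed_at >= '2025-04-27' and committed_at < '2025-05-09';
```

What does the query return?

2

Rows in [2025-04-27, 2025-05-09): 2025-04-27, 2025-05-03 → 2 rows.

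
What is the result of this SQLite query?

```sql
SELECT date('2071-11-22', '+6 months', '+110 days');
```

Adding +6 months to 2071-11-22 gives 2072-05-22.
Applying '+110 days' to 2072-05-22: counting 110 days forward gives 2072-09-09.

2072-09-09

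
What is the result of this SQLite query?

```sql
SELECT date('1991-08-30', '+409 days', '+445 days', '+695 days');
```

Applying '+409 days' to 1991-08-30: counting 409 days forward gives 1992-10-12.
Applying '+445 days' to 1992-10-12: counting 445 days forward gives 1993-12-31.
Applying '+695 days' to 1993-12-31: counting 695 days forward gives 1995-11-26.

1995-11-26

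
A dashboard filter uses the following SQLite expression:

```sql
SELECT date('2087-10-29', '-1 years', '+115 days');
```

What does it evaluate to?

2087-02-21

Adding -1 year to 2087-10-29 gives 2086-10-29.
Applying '+115 days' to 2086-10-29: counting 115 days forward gives 2087-02-21.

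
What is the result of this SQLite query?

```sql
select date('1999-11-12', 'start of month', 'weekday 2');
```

`start of month` rewinds 1999-11-12 to 1999-11-01.
`weekday 2` advances to the next Tuesday; 1999-11-01 is a Monday, so it moves forward to 1999-11-02.

1999-11-02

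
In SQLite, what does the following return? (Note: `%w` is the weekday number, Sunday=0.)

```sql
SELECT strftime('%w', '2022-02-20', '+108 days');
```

First apply '+108 days': 2022-02-20 → 2022-06-08.
2022-06-08 is a Wednesday; with Sunday=0 that is 3.

3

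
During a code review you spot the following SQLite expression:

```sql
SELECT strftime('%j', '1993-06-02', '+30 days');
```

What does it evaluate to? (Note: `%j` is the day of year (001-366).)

183

First apply '+30 days': 1993-06-02 → 1993-07-02.
Day-of-year for 1993-07-02: days since 1993-01-01 inclusive = 183, zero-padded to 183.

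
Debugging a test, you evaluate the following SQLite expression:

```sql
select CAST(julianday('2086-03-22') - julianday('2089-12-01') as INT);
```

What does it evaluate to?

9 days remain in March 2086 after the 22nd (31 − 22).
Full months from April 2086 through November 2089 contribute their day counts.
Then 1 day into December 2089.
Total: 9 + 30 + 31 + 30 + 31 + 31 + 30 + 31 + 30 + 31 + 31 + 28 + 31 + 30 + 31 + 30 + 31 + 31 + 30 + 31 + 30 + 31 + 31 + 29 + 31 + 30 + 31 + 30 + 31 + 31 + 30 + 31 + 30 + 31 + 31 + 28 + 31 + 30 + 31 + 30 + 31 + 31 + 30 + 31 + 30 + 1 = 1350.
The subtraction is earlier − later, so the result is −1350 → -1350.

-1350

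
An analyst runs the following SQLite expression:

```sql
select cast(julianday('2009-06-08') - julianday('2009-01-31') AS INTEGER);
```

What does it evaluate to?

0 days remain in January 2009 after the 31st (31 − 31).
February 2009: 28 days.
March 2009: 31 days.
April 2009: 30 days.
May 2009: 31 days.
Then 8 days into June 2009.
Total: 0 + 28 + 31 + 30 + 31 + 8 = 128.

128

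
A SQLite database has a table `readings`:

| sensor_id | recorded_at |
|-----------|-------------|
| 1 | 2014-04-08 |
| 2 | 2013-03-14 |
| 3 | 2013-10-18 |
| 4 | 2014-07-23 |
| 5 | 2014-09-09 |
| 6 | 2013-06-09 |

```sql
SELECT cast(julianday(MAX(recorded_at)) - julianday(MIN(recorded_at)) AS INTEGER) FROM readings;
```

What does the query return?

MIN = 2013-03-14, MAX = 2014-09-09.
17 days remain in March 2013 after the 14th (31 − 14).
Full months from April 2013 through August 2014 contribute their day counts.
Then 9 days into September 2014.
Total: 17 + 30 + 31 + 30 + 31 + 31 + 30 + 31 + 30 + 31 + 31 + 28 + 31 + 30 + 31 + 30 + 31 + 31 + 9 = 544.

544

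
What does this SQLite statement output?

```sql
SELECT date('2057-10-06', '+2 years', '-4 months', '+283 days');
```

Adding +2 years to 2057-10-06 gives 2059-10-06.
Adding -4 months to 2059-10-06 gives 2059-06-06.
Applying '+283 days' to 2059-06-06: counting 283 days forward gives 2060-03-15.

2060-03-15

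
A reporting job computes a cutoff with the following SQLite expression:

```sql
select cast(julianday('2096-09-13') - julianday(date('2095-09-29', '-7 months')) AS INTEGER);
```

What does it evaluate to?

562

Adding -7 months to 2095-09-29 targets 2095-02-29. February 2095 has only 28 days, so SQLite normalizes the 1-day overflow forward to 2095-03-01.
30 days remain in March 2095 after the 1st (31 − 1).
Full months from April 2095 through August 2096 contribute their day counts.
Then 13 days into September 2096.
Total: 30 + 30 + 31 + 30 + 31 + 31 + 30 + 31 + 30 + 31 + 31 + 29 + 31 + 30 + 31 + 30 + 31 + 31 + 13 = 562.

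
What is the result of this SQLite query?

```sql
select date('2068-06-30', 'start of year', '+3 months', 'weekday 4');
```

2068-04-05

`start of year` rewinds 2068-06-30 to 2068-01-01.
Adding +3 months to 2068-01-01 gives 2068-04-01.
`weekday 4` advances to the next Thursday; 2068-04-01 is a Sunday, so it moves forward to 2068-04-05.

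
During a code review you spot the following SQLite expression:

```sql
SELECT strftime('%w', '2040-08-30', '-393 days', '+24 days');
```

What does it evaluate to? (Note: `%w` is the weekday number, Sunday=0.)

First apply '-393 days', '+24 days': 2040-08-30 → 2039-08-27.
2039-08-27 is a Saturday; with Sunday=0 that is 6.

6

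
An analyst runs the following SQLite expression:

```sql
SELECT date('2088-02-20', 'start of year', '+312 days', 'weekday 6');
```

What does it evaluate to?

`start of year` rewinds 2088-02-20 to 2088-01-01.
Applying '+312 days' to 2088-01-01: counting 312 days forward gives 2088-11-08.
`weekday 6` advances to the next Saturday; 2088-11-08 is a Monday, so it moves forward to 2088-11-13.

2088-11-13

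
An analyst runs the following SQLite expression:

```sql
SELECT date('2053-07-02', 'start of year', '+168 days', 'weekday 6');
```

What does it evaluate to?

`start of year` rewinds 2053-07-02 to 2053-01-01.
Applying '+168 days' to 2053-01-01: counting 168 days forward gives 2053-06-18.
`weekday 6` advances to the next Saturday; 2053-06-18 is a Wednesday, so it moves forward to 2053-06-21.

2053-06-21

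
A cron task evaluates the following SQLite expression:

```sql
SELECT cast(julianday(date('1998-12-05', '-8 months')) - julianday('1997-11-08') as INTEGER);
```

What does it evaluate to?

Adding -8 months to 1998-12-05 gives 1998-04-05.
22 days remain in November 1997 after the 8th (30 − 8).
December 1997: 31 days.
January 1998: 31 days.
February 1998: 28 days.
March 1998: 31 days.
Then 5 days into April 1998.
Total: 22 + 31 + 31 + 28 + 31 + 5 = 148.

148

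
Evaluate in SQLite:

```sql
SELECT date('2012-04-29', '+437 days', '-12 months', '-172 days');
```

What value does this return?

2012-01-20

Applying '+437 days' to 2012-04-29: counting 437 days forward gives 2013-07-10.
Adding -12 months to 2013-07-10 gives 2012-07-10.
Applying '-172 days' to 2012-07-10: counting 172 days back gives 2012-01-20.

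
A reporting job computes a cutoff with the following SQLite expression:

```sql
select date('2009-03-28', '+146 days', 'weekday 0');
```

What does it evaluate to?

Applying '+146 days' to 2009-03-28: counting 146 days forward gives 2009-08-21.
`weekday 0` advances to the next Sunday; 2009-08-21 is a Friday, so it moves forward to 2009-08-23.

2009-08-23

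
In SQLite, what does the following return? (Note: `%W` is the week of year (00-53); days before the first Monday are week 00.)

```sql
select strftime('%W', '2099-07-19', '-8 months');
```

46

First apply '-8 months': 2099-07-19 → 2098-11-19.
2098-11-19 is a Wednesday. SQLite's %W counts Mondays since the year started; the result is 46.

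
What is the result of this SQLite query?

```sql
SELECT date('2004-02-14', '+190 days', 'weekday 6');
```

Applying '+190 days' to 2004-02-14: counting 190 days forward gives 2004-08-22.
`weekday 6` advances to the next Saturday; 2004-08-22 is a Sunday, so it moves forward to 2004-08-28.

2004-08-28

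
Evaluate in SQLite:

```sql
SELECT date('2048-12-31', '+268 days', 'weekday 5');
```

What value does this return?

Applying '+268 days' to 2048-12-31: counting 268 days forward gives 2049-09-25.
`weekday 5` advances to the next Friday; 2049-09-25 is a Saturday, so it moves forward to 2049-10-01.

2049-10-01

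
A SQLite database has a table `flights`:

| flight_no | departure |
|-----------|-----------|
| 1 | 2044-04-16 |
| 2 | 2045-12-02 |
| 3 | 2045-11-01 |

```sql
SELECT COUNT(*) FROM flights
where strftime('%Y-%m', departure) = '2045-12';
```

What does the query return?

1

Rows with year-month 2045-12: 2045-12-02 → 1.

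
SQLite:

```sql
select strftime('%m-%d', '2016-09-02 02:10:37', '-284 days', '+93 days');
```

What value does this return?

02-24

First apply '-284 days', '+93 days': 2016-09-02 02:10:37 → 2016-02-24 02:10:37.
`%m-%d` extracts the month-day: 02-24.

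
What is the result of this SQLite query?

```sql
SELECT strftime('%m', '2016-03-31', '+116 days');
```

07

First apply '+116 days': 2016-03-31 → 2016-07-25.
`%m` extracts the 2-digit month (01-12): 07.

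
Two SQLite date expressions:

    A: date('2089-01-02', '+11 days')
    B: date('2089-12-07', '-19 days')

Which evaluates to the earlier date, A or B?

A = 2089-01-13.
B = 2089-11-18.
A is earlier.

A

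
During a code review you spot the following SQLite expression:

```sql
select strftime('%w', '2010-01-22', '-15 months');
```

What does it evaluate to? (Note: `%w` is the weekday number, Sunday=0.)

First apply '-15 months': 2010-01-22 → 2008-10-22.
2008-10-22 is a Wednesday; with Sunday=0 that is 3.

3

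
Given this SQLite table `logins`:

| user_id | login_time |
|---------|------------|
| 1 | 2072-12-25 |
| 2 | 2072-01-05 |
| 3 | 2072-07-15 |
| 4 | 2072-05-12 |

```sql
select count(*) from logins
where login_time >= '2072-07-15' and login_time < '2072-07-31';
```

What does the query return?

Rows in [2072-07-15, 2072-07-31): 2072-07-15 → 1 row.

1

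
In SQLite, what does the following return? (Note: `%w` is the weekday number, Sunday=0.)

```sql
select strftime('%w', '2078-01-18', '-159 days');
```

4

First apply '-159 days': 2078-01-18 → 2077-08-12.
2077-08-12 is a Thursday; with Sunday=0 that is 4.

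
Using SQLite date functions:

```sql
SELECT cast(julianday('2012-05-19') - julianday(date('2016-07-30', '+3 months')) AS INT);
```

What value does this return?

-1625

Adding +3 months to 2016-07-30 gives 2016-10-30.
12 days remain in May 2012 after the 19th (31 − 19).
Full months from June 2012 through September 2016 contribute their day counts.
Then 30 days into October 2016.
Total: 12 + 30 + 31 + 31 + 30 + 31 + 30 + 31 + 31 + 28 + 31 + 30 + 31 + 30 + 31 + 31 + 30 + 31 + 30 + 31 + 31 + 28 + 31 + 30 + 31 + 30 + 31 + 31 + 30 + 31 + 30 + 31 + 31 + 28 + 31 + 30 + 31 + 30 + 31 + 31 + 30 + 31 + 30 + 31 + 31 + 29 + 31 + 30 + 31 + 30 + 31 + 31 + 30 + 30 = 1625.
The subtraction is earlier − later, so the result is −1625 → -1625.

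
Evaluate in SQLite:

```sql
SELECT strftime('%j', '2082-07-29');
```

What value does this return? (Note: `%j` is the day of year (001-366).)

Day-of-year for 2082-07-29: days since 2082-01-01 inclusive = 210, zero-padded to 210.

210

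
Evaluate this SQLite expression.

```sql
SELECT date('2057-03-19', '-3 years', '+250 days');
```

Adding -3 years to 2057-03-19 gives 2054-03-19.
Applying '+250 days' to 2054-03-19: counting 250 days forward gives 2054-11-24.

2054-11-24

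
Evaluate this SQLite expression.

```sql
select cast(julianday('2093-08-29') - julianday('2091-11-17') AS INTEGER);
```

13 days remain in November 2091 after the 17th (30 − 17).
Full months from December 2091 through July 2093 contribute their day counts.
Then 29 days into August 2093.
Total: 13 + 31 + 31 + 29 + 31 + 30 + 31 + 30 + 31 + 31 + 30 + 31 + 30 + 31 + 31 + 28 + 31 + 30 + 31 + 30 + 31 + 29 = 651.

651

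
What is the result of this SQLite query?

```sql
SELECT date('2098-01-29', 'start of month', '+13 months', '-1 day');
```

`start of month` rewinds 2098-01-29 to 2098-01-01.
Adding +13 months to 2098-01-01 gives 2099-02-01.
Going back 1 day from 2099-02-01 reaches 2099-01-31 (last day of January, 31 days).

2099-01-31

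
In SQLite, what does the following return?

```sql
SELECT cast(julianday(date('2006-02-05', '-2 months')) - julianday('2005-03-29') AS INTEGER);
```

251

Adding -2 months to 2006-02-05 gives 2005-12-05.
2 days remain in March 2005 after the 29th (31 − 29).
Full months from April 2005 through November 2005 contribute their day counts.
Then 5 days into December 2005.
Total: 2 + 30 + 31 + 30 + 31 + 31 + 30 + 31 + 30 + 5 = 251.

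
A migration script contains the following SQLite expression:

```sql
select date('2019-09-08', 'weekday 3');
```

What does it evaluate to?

`weekday 3` advances to the next Wednesday; 2019-09-08 is a Sunday, so it moves forward to 2019-09-11.

2019-09-11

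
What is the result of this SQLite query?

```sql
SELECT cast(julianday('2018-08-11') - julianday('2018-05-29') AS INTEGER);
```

2 days remain in May 2018 after the 29th (31 − 29).
June 2018: 30 days.
July 2018: 31 days.
Then 11 days into August 2018.
Total: 2 + 30 + 31 + 11 = 74.

74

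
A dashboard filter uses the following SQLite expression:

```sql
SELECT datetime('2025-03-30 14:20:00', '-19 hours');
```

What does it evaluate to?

-19 hours from 2025-03-30 14:20:00 is 2025-03-29 19:20:00 (crosses midnight).

2025-03-29 19:20:00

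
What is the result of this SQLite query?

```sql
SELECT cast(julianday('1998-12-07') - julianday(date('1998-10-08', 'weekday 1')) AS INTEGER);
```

56

`weekday 1` advances to the next Monday; 1998-10-08 is a Thursday, so it moves forward to 1998-10-12.
19 days remain in October 1998 after the 12th (31 − 12).
November 1998: 30 days.
Then 7 days into December 1998.
Total: 19 + 30 + 7 = 56.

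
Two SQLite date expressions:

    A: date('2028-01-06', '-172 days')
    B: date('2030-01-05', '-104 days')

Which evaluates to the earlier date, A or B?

A

A = 2027-07-18.
B = 2029-09-23.
A is earlier.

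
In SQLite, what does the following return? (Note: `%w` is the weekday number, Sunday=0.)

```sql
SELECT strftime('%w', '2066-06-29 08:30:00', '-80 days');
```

6

First apply '-80 days': 2066-06-29 08:30:00 → 2066-04-10 08:30:00.
2066-04-10 is a Saturday; with Sunday=0 that is 6.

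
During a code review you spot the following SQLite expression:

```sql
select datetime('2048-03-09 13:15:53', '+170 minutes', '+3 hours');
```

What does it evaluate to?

2048-03-09 19:05:53

170 minutes = 2h 50m; +170 minutes from 2048-03-09 13:15:53 is 2048-03-09 16:05:53.
+3 hours from 2048-03-09 16:05:53 is 2048-03-09 19:05:53.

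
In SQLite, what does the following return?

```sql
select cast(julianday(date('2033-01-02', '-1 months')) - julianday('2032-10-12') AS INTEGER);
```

Adding -1 month to 2033-01-02 gives 2032-12-02.
19 days remain in October 2032 after the 12th (31 − 12).
November 2032: 30 days.
Then 2 days into December 2032.
Total: 19 + 30 + 2 = 51.

51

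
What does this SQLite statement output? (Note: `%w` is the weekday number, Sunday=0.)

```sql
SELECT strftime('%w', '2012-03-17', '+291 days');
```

3

First apply '+291 days': 2012-03-17 → 2013-01-02.
2013-01-02 is a Wednesday; with Sunday=0 that is 3.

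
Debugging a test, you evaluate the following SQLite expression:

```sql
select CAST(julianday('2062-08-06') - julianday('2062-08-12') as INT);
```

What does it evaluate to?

-6

Both dates are in August 2062: 12 − 6 = 6.
The subtraction is earlier − later, so the result is −6 → -6.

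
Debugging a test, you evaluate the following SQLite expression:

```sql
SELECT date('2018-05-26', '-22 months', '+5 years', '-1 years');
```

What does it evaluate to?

Adding -22 months to 2018-05-26 gives 2016-07-26.
Adding +5 years to 2016-07-26 gives 2021-07-26.
Adding -1 year to 2021-07-26 gives 2020-07-26.

2020-07-26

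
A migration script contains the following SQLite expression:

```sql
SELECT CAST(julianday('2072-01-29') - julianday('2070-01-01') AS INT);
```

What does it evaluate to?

30 days remain in January 2070 after the 1st (31 − 1).
Full months from February 2070 through December 2071 contribute their day counts.
Then 29 days into January 2072.
Total: 30 + 28 + 31 + 30 + 31 + 30 + 31 + 31 + 30 + 31 + 30 + 31 + 31 + 28 + 31 + 30 + 31 + 30 + 31 + 31 + 30 + 31 + 30 + 31 + 29 = 758.

758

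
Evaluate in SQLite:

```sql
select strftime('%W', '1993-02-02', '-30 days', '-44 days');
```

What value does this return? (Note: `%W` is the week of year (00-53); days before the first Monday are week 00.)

46

First apply '-30 days', '-44 days': 1993-02-02 → 1992-11-20.
1992-11-20 is a Friday. SQLite's %W counts Mondays since the year started; the result is 46.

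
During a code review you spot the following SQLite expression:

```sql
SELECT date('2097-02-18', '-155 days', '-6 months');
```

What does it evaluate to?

Applying '-155 days' to 2097-02-18: counting 155 days back gives 2096-09-16.
Adding -6 months to 2096-09-16 gives 2096-03-16.

2096-03-16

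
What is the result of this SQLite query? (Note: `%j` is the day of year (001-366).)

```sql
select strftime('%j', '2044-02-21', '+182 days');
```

234

First apply '+182 days': 2044-02-21 → 2044-08-21.
Day-of-year for 2044-08-21: days since 2044-01-01 inclusive = 234, zero-padded to 234.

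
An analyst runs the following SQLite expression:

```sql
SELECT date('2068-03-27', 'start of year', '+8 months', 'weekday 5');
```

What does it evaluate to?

2068-09-07

`start of year` rewinds 2068-03-27 to 2068-01-01.
Adding +8 months to 2068-01-01 gives 2068-09-01.
`weekday 5` advances to the next Friday; 2068-09-01 is a Saturday, so it moves forward to 2068-09-07.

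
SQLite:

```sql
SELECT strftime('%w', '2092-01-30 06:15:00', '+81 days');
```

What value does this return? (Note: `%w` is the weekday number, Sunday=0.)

0

First apply '+81 days': 2092-01-30 06:15:00 → 2092-04-20 06:15:00.
2092-04-20 is a Sunday; with Sunday=0 that is 0.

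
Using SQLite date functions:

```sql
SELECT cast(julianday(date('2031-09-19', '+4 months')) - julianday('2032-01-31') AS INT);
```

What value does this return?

-12

Adding +4 months to 2031-09-19 gives 2032-01-19.
Both dates are in January 2032: 31 − 19 = 12.
The subtraction is earlier − later, so the result is −12 → -12.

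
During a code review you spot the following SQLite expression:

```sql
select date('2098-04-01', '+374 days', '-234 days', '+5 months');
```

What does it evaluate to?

Applying '+374 days' to 2098-04-01: counting 374 days forward gives 2099-04-10.
Applying '-234 days' to 2099-04-10: counting 234 days back gives 2098-08-19.
Adding +5 months to 2098-08-19 gives 2099-01-19.

2099-01-19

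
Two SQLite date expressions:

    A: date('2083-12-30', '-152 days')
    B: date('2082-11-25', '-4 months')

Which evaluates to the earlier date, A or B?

A = 2083-07-31.
B = 2082-07-25.
B is earlier.

B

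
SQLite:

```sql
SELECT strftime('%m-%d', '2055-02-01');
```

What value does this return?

02-01

`%m-%d` extracts the month-day: 02-01.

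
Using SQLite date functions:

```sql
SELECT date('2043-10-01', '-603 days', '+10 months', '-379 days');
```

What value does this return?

2041-11-21

Applying '-603 days' to 2043-10-01: counting 603 days back gives 2042-02-05.
Adding +10 months to 2042-02-05 gives 2042-12-05.
Applying '-379 days' to 2042-12-05: counting 379 days back gives 2041-11-21.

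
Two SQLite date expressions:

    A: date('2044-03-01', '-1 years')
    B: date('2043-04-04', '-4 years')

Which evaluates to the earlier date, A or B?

B

A = 2043-03-01.
B = 2039-04-04.
B is earlier.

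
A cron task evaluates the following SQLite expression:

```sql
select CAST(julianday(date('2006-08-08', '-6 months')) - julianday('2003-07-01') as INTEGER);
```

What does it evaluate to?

953

Adding -6 months to 2006-08-08 gives 2006-02-08.
30 days remain in July 2003 after the 1st (31 − 1).
Full months from August 2003 through January 2006 contribute their day counts.
Then 8 days into February 2006.
Total: 30 + 31 + 30 + 31 + 30 + 31 + 31 + 29 + 31 + 30 + 31 + 30 + 31 + 31 + 30 + 31 + 30 + 31 + 31 + 28 + 31 + 30 + 31 + 30 + 31 + 31 + 30 + 31 + 30 + 31 + 31 + 8 = 953.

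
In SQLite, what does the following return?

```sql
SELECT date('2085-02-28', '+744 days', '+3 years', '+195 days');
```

Applying '+744 days' to 2085-02-28: counting 744 days forward gives 2087-03-14.
Adding +3 years to 2087-03-14 gives 2090-03-14.
Applying '+195 days' to 2090-03-14: counting 195 days forward gives 2090-09-25.

2090-09-25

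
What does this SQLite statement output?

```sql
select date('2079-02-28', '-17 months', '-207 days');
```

Adding -17 months to 2079-02-28 gives 2077-09-28.
Applying '-207 days' to 2077-09-28: counting 207 days back gives 2077-03-05.

2077-03-05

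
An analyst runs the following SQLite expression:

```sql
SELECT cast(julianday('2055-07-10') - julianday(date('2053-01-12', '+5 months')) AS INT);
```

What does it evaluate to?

Adding +5 months to 2053-01-12 gives 2053-06-12.
18 days remain in June 2053 after the 12th (30 − 12).
Full months from July 2053 through June 2055 contribute their day counts.
Then 10 days into July 2055.
Total: 18 + 31 + 31 + 30 + 31 + 30 + 31 + 31 + 28 + 31 + 30 + 31 + 30 + 31 + 31 + 30 + 31 + 30 + 31 + 31 + 28 + 31 + 30 + 31 + 30 + 10 = 758.

758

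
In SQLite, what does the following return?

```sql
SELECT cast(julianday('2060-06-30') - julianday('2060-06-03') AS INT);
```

Both dates are in June 2060: 30 − 3 = 27.

27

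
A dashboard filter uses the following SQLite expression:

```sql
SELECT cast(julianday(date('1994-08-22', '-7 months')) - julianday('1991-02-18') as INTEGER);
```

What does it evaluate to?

1069

Adding -7 months to 1994-08-22 gives 1994-01-22.
10 days remain in February 1991 after the 18th (28 − 18).
Full months from March 1991 through December 1993 contribute their day counts.
Then 22 days into January 1994.
Total: 10 + 31 + 30 + 31 + 30 + 31 + 31 + 30 + 31 + 30 + 31 + 31 + 29 + 31 + 30 + 31 + 30 + 31 + 31 + 30 + 31 + 30 + 31 + 31 + 28 + 31 + 30 + 31 + 30 + 31 + 31 + 30 + 31 + 30 + 31 + 22 = 1069.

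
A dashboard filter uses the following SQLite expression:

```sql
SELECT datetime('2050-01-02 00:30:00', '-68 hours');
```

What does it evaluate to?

2049-12-30 04:30:00

-68 hours from 2050-01-02 00:30:00 is 2049-12-30 04:30:00 (crosses midnight).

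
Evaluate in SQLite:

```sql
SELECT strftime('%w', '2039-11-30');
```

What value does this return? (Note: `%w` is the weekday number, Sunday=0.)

3

2039-11-30 is a Wednesday; with Sunday=0 that is 3.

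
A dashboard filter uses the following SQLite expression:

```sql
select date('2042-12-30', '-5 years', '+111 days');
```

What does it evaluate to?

Adding -5 years to 2042-12-30 gives 2037-12-30.
Applying '+111 days' to 2037-12-30: counting 111 days forward gives 2038-04-20.

2038-04-20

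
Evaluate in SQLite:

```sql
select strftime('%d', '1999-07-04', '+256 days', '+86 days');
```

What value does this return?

First apply '+256 days', '+86 days': 1999-07-04 → 2000-06-10.
`%d` extracts the 2-digit day of month: 10.

10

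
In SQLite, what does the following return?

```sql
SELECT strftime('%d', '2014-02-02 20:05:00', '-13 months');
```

First apply '-13 months': 2014-02-02 20:05:00 → 2013-01-02 20:05:00.
`%d` extracts the 2-digit day of month: 02.

02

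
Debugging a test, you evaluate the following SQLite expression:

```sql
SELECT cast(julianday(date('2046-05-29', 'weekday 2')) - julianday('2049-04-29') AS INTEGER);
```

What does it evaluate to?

-1066

`weekday 2` advances to the next Tuesday; 2046-05-29 is already a Tuesday, so it stays at 2046-05-29.
2 days remain in May 2046 after the 29th (31 − 29).
Full months from June 2046 through March 2049 contribute their day counts.
Then 29 days into April 2049.
Total: 2 + 30 + 31 + 31 + 30 + 31 + 30 + 31 + 31 + 28 + 31 + 30 + 31 + 30 + 31 + 31 + 30 + 31 + 30 + 31 + 31 + 29 + 31 + 30 + 31 + 30 + 31 + 31 + 30 + 31 + 30 + 31 + 31 + 28 + 31 + 29 = 1066.
The subtraction is earlier − later, so the result is −1066 → -1066.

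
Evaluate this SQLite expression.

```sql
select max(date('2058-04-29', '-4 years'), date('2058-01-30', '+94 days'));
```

date('2058-04-29', '-4 years') → 2054-04-29.
date('2058-01-30', '+94 days') → 2058-05-04.
Later of the two is 2058-05-04.

2058-05-04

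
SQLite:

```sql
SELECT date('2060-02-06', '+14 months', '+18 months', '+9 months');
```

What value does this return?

2063-07-06

Adding +14 months to 2060-02-06 gives 2061-04-06.
Adding +18 months to 2061-04-06 gives 2062-10-06.
Adding +9 months to 2062-10-06 gives 2063-07-06.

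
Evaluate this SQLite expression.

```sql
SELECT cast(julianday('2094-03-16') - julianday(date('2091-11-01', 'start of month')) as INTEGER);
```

866

`start of month` rewinds 2091-11-01 to 2091-11-01.
29 days remain in November 2091 after the 1st (30 − 1).
Full months from December 2091 through February 2094 contribute their day counts.
Then 16 days into March 2094.
Total: 29 + 31 + 31 + 29 + 31 + 30 + 31 + 30 + 31 + 31 + 30 + 31 + 30 + 31 + 31 + 28 + 31 + 30 + 31 + 30 + 31 + 31 + 30 + 31 + 30 + 31 + 31 + 28 + 16 = 866.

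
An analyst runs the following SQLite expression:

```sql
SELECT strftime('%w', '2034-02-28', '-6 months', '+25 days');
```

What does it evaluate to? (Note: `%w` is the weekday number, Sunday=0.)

First apply '-6 months', '+25 days': 2034-02-28 → 2033-09-22.
2033-09-22 is a Thursday; with Sunday=0 that is 4.

4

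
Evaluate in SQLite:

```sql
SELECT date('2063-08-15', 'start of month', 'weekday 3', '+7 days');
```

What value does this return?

2063-08-08

`start of month` rewinds 2063-08-15 to 2063-08-01.
`weekday 3` advances to the next Wednesday; 2063-08-01 is already a Wednesday, so it stays at 2063-08-01.
Advancing 7 more days within August lands on 2063-08-08.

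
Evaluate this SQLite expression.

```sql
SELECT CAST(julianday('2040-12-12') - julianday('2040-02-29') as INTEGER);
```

287

0 days remain in February 2040 after the 29th (29 − 29).
Full months from March 2040 through November 2040 contribute their day counts.
Then 12 days into December 2040.
Total: 0 + 31 + 30 + 31 + 30 + 31 + 31 + 30 + 31 + 30 + 12 = 287.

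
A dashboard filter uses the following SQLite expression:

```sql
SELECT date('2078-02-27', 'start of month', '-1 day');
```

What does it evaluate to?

2078-01-31

`start of month` rewinds 2078-02-27 to 2078-02-01.
Going back 1 day from 2078-02-01 reaches 2078-01-31 (last day of January, 31 days).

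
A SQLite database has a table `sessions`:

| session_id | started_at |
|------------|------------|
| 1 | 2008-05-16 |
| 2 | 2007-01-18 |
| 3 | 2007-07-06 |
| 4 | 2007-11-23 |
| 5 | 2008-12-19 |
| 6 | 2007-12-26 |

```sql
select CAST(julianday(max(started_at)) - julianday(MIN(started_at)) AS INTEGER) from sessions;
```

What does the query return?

701

MIN = 2007-01-18, MAX = 2008-12-19.
13 days remain in January 2007 after the 18th (31 − 18).
Full months from February 2007 through November 2008 contribute their day counts.
Then 19 days into December 2008.
Total: 13 + 28 + 31 + 30 + 31 + 30 + 31 + 31 + 30 + 31 + 30 + 31 + 31 + 29 + 31 + 30 + 31 + 30 + 31 + 31 + 30 + 31 + 30 + 19 = 701.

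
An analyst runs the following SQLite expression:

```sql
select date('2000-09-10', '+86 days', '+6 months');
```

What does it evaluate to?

2001-06-05

Applying '+86 days' to 2000-09-10: counting 86 days forward gives 2000-12-05.
Adding +6 months to 2000-12-05 gives 2001-06-05.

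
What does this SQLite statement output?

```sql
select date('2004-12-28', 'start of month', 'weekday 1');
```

2004-12-06

`start of month` rewinds 2004-12-28 to 2004-12-01.
`weekday 1` advances to the next Monday; 2004-12-01 is a Wednesday, so it moves forward to 2004-12-06.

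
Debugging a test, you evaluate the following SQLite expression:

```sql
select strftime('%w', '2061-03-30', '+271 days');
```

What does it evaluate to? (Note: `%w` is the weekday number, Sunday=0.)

First apply '+271 days': 2061-03-30 → 2061-12-26.
2061-12-26 is a Monday; with Sunday=0 that is 1.

1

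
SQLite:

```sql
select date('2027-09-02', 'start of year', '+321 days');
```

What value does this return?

2027-11-18

`start of year` rewinds 2027-09-02 to 2027-01-01.
Applying '+321 days' to 2027-01-01: counting 321 days forward gives 2027-11-18.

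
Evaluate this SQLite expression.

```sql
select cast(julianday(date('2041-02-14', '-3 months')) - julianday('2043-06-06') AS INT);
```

-934

Adding -3 months to 2041-02-14 gives 2040-11-14.
16 days remain in November 2040 after the 14th (30 − 14).
Full months from December 2040 through May 2043 contribute their day counts.
Then 6 days into June 2043.
Total: 16 + 31 + 31 + 28 + 31 + 30 + 31 + 30 + 31 + 31 + 30 + 31 + 30 + 31 + 31 + 28 + 31 + 30 + 31 + 30 + 31 + 31 + 30 + 31 + 30 + 31 + 31 + 28 + 31 + 30 + 31 + 6 = 934.
The subtraction is earlier − later, so the result is −934 → -934.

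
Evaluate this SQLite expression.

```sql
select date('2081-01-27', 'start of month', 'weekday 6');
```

2081-01-04

`start of month` rewinds 2081-01-27 to 2081-01-01.
`weekday 6` advances to the next Saturday; 2081-01-01 is a Wednesday, so it moves forward to 2081-01-04.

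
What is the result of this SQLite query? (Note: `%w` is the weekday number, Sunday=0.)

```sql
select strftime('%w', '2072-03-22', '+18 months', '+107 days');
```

0

First apply '+18 months', '+107 days': 2072-03-22 → 2074-01-07.
2074-01-07 is a Sunday; with Sunday=0 that is 0.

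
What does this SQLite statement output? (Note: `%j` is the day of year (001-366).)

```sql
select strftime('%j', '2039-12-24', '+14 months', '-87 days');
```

First apply '+14 months', '-87 days': 2039-12-24 → 2040-11-29.
Day-of-year for 2040-11-29: days since 2040-01-01 inclusive = 334, zero-padded to 334.

334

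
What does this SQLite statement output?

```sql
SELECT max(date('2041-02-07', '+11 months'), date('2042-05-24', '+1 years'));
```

date('2041-02-07', '+11 months') → 2042-01-07.
date('2042-05-24', '+1 years') → 2043-05-24.
Later of the two is 2043-05-24.

2043-05-24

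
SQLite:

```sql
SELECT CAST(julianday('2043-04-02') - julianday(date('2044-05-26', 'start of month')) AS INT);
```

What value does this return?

`start of month` rewinds 2044-05-26 to 2044-05-01.
28 days remain in April 2043 after the 2nd (30 − 2).
Full months from May 2043 through April 2044 contribute their day counts.
Then 1 day into May 2044.
Total: 28 + 31 + 30 + 31 + 31 + 30 + 31 + 30 + 31 + 31 + 29 + 31 + 30 + 1 = 395.
The subtraction is earlier − later, so the result is −395 → -395.

-395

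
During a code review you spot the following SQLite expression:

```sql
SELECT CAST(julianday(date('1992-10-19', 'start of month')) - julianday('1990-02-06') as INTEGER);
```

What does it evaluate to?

`start of month` rewinds 1992-10-19 to 1992-10-01.
22 days remain in February 1990 after the 6th (28 − 6).
Full months from March 1990 through September 1992 contribute their day counts.
Then 1 day into October 1992.
Total: 22 + 31 + 30 + 31 + 30 + 31 + 31 + 30 + 31 + 30 + 31 + 31 + 28 + 31 + 30 + 31 + 30 + 31 + 31 + 30 + 31 + 30 + 31 + 31 + 29 + 31 + 30 + 31 + 30 + 31 + 31 + 30 + 1 = 968.

968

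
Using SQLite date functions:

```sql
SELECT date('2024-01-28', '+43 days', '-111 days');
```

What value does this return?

2023-11-21

Applying '+43 days' to 2024-01-28: counting 43 days forward gives 2024-03-11.
Applying '-111 days' to 2024-03-11: counting 111 days back gives 2023-11-21.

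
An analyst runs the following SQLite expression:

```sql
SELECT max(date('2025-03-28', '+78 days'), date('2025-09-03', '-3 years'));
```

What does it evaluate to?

2025-06-14

date('2025-03-28', '+78 days') → 2025-06-14.
date('2025-09-03', '-3 years') → 2022-09-03.
Later of the two is 2025-06-14.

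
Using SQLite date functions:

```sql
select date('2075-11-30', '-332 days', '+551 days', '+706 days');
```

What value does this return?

2078-06-12

Applying '-332 days' to 2075-11-30: counting 332 days back gives 2075-01-02.
Applying '+551 days' to 2075-01-02: counting 551 days forward gives 2076-07-06.
Applying '+706 days' to 2076-07-06: counting 706 days forward gives 2078-06-12.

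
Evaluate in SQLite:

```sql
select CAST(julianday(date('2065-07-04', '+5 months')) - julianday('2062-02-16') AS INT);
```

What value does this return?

Adding +5 months to 2065-07-04 gives 2065-12-04.
12 days remain in February 2062 after the 16th (28 − 16).
Full months from March 2062 through November 2065 contribute their day counts.
Then 4 days into December 2065.
Total: 12 + 31 + 30 + 31 + 30 + 31 + 31 + 30 + 31 + 30 + 31 + 31 + 28 + 31 + 30 + 31 + 30 + 31 + 31 + 30 + 31 + 30 + 31 + 31 + 29 + 31 + 30 + 31 + 30 + 31 + 31 + 30 + 31 + 30 + 31 + 31 + 28 + 31 + 30 + 31 + 30 + 31 + 31 + 30 + 31 + 30 + 4 = 1387.

1387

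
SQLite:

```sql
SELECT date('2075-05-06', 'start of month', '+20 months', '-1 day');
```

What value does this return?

`start of month` rewinds 2075-05-06 to 2075-05-01.
Adding +20 months to 2075-05-01 gives 2077-01-01.
Going back 1 day from 2077-01-01 reaches 2076-12-31 (last day of December, 31 days).

2076-12-31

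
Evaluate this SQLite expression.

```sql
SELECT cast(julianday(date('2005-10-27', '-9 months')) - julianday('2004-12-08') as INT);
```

50

Adding -9 months to 2005-10-27 gives 2005-01-27.
23 days remain in December 2004 after the 8th (31 − 8).
Then 27 days into January 2005.
Total: 23 + 27 = 50.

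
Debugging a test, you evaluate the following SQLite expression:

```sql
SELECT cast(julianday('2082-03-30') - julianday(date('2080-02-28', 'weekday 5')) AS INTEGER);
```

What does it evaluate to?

759

`weekday 5` advances to the next Friday; 2080-02-28 is a Wednesday, so it moves forward to 2080-03-01.
30 days remain in March 2080 after the 1st (31 − 1).
Full months from April 2080 through February 2082 contribute their day counts.
Then 30 days into March 2082.
Total: 30 + 30 + 31 + 30 + 31 + 31 + 30 + 31 + 30 + 31 + 31 + 28 + 31 + 30 + 31 + 30 + 31 + 31 + 30 + 31 + 30 + 31 + 31 + 28 + 30 = 759.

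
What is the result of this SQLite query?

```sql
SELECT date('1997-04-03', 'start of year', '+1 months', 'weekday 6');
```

`start of year` rewinds 1997-04-03 to 1997-01-01.
Adding +1 month to 1997-01-01 gives 1997-02-01.
`weekday 6` advances to the next Saturday; 1997-02-01 is already a Saturday, so it stays at 1997-02-01.

1997-02-01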